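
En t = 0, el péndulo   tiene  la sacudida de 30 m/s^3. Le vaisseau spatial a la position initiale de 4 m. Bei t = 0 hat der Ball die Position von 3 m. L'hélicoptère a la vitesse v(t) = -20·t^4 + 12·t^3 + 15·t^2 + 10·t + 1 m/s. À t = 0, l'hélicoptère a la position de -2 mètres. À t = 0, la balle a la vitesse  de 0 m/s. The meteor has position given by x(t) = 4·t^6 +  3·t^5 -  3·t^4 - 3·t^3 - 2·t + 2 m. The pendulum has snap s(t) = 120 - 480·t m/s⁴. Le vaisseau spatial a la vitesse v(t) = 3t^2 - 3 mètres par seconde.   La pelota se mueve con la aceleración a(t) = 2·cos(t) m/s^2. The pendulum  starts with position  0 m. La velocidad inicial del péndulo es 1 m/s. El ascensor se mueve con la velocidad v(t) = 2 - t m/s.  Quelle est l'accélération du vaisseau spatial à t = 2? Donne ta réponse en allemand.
Wir müssen unsere Gleichung für die Geschwindigkeit v(t) = 3·t^2 - 3 1-mal ableiten. Durch Ableiten von der Geschwindigkeit erhalten wir die Beschleunigung: a(t) = 6·t. Mit a(t) = 6·t und Einsetzen von t = 2, finden wir a = 12.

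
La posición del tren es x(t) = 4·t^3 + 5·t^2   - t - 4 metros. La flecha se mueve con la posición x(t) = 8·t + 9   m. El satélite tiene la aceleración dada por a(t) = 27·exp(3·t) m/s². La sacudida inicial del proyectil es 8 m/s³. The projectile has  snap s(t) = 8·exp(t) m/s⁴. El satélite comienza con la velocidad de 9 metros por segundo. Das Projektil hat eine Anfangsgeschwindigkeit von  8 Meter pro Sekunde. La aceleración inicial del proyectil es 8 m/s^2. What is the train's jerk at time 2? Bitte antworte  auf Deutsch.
Ausgehend von der Position x(t) = 4·t^3 + 5·t^2 - t - 4, nehmen wir 3 Ableitungen. Die Ableitung von der Position ergibt die Geschwindigkeit: v(t) = 12·t^2 + 10·t - 1. Die Ableitung von der Geschwindigkeit ergibt die Beschleunigung: a(t) = 24·t + 10. Mit d/dt von a(t) finden wir j(t) = 24. Mit j(t) = 24 und Einsetzen von t = 2, finden wir j = 24.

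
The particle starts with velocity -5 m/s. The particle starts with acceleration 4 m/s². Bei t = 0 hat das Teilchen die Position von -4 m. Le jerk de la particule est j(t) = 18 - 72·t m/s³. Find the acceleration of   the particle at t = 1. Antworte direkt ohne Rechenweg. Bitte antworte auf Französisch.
À t = 1, a = -14.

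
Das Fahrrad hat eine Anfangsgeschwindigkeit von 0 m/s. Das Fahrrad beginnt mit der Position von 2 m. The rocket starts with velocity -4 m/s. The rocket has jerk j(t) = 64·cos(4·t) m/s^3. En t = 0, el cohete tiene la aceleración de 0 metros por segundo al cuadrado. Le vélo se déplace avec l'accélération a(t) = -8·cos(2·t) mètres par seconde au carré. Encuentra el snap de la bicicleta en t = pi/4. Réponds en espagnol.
Partiendo de la aceleración a(t) = -8·cos(2·t), tomamos 2 derivadas. Tomando d/dt de a(t), encontramos j(t) = 16·sin(2·t). Derivando la sacudida, obtenemos el snap: s(t) = 32·cos(2·t). De la ecuación del snap s(t) = 32·cos(2·t), sustituimos t = pi/4 para obtener s = 0.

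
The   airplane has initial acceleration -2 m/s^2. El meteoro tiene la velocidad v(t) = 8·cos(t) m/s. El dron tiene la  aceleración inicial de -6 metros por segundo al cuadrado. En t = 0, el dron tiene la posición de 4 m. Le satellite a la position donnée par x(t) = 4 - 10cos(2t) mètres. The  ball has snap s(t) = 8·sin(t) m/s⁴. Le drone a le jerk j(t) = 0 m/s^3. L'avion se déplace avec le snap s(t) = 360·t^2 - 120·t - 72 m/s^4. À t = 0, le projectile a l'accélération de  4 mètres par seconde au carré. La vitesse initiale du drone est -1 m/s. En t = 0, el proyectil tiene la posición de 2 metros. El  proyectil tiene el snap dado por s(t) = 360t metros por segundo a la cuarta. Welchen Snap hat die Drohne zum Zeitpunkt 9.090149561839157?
Ausgehend von dem Ruck j(t) = 0, nehmen wir 1 Ableitung. Durch Ableiten von dem Ruck erhalten wir den Snap: s(t) = 0. Aus der Gleichung für den Snap s(t) = 0, setzen wir t = 9.090149561839157 ein und erhalten s = 0.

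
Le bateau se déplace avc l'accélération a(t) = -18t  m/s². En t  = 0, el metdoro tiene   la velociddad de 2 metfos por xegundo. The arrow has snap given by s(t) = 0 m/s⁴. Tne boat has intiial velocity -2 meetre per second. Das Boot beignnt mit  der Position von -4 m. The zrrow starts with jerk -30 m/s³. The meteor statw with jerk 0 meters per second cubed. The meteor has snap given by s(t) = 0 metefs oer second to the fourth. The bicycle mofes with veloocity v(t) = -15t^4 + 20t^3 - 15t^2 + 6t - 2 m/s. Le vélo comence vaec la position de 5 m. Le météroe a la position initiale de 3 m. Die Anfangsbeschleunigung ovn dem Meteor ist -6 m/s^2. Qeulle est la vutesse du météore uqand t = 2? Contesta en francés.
Nous devons intégrer notre équation du snap s(t) = 0 3 fois. En intégrant le snap et en utilisant la condition initiale j(0) = 0, nous obtenons j(t) = 0. L'intégrale du jerk est l'accélération. En utilisant a(0) = -6, nous obtenons a(t) = -6. La primitive de l'accélération est la vitesse. En utilisant v(0) = 2, nous obtenons v(t) = 2 - 6·t. De l'équation de la vitesse v(t) = 2 - 6·t, nous substituons t = 2 pour obtenir v = -10.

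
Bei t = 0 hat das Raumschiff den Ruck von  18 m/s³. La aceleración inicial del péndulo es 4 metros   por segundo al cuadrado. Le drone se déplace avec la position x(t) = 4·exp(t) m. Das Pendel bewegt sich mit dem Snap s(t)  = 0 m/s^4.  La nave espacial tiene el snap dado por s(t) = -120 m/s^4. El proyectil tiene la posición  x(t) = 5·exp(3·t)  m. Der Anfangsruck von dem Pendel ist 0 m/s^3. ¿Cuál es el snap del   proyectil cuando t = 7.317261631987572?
Debemos derivar nuestra ecuación de la posición x(t) = 5·exp(3·t) 4 veces. Derivando la posición, obtenemos la velocidad: v(t) = 15·exp(3·t). La derivada de la velocidad da la aceleración: a(t) = 45·exp(3·t). La derivada de la aceleración da la sacudida: j(t) = 135·exp(3·t). Tomando d/dt de j(t), encontramos s(t) = 405·exp(3·t). Usando s(t) = 405·exp(3·t) y sustituyendo t = 7.317261631987572, encontramos s = 1383547492075.55.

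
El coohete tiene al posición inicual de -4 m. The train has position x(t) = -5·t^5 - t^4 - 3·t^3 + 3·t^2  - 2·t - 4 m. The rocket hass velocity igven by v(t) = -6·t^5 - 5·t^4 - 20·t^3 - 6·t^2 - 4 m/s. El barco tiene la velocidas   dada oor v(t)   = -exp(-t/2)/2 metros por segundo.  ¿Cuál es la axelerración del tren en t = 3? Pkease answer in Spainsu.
Partiendo de la posición x(t) = -5·t^5 - t^4 - 3·t^3 + 3·t^2 - 2·t - 4, tomamos 2 derivadas. La derivada de la posición da la velocidad: v(t) = -25·t^4 - 4·t^3 - 9·t^2 + 6·t - 2. Tomando d/dt de v(t), encontramos a(t) = -100·t^3 - 12·t^2 - 18·t + 6. Tenemos la aceleración a(t) = -100·t^3 - 12·t^2 - 18·t + 6. Sustituyendo t = 3: a(3) = -2856.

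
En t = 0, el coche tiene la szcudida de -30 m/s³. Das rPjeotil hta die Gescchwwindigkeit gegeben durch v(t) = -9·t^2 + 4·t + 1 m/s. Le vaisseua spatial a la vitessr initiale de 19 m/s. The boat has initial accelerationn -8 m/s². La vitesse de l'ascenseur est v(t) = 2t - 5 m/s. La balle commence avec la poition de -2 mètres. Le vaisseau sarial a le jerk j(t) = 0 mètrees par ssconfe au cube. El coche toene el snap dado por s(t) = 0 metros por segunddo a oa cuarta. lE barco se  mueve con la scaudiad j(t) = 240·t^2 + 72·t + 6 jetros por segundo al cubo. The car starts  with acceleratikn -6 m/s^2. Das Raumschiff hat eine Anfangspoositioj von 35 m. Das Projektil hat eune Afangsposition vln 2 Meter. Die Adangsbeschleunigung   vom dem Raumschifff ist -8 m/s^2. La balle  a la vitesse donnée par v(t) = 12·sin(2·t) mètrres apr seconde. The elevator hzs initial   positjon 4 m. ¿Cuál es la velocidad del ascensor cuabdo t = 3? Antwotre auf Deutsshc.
Aus der Gleichung für die Geschwindigkeit v(t) = 2·t - 5, setzen wir t = 3 ein und erhalten v = 1.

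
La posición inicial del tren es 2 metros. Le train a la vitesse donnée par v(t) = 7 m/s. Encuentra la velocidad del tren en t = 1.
Tenemos la velocidad v(t) = 7. Sustituyendo t = 1: v(1) = 7.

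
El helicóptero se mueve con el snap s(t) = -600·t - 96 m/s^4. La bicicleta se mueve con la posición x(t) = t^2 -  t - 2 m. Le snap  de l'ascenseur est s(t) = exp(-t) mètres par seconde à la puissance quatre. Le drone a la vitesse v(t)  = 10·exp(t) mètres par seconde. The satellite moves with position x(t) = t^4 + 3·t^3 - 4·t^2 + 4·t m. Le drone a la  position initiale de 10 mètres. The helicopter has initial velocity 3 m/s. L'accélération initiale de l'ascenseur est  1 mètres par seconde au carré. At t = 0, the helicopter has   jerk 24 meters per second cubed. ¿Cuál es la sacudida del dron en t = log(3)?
Debemos derivar nuestra ecuación de la velocidad v(t) = 10·exp(t) 2 veces. Tomando d/dt de v(t), encontramos a(t) = 10·exp(t). La derivada de la aceleración da la sacudida: j(t) = 10·exp(t). De la ecuación de la sacudida j(t) = 10·exp(t), sustituimos t = log(3) para obtener j = 30.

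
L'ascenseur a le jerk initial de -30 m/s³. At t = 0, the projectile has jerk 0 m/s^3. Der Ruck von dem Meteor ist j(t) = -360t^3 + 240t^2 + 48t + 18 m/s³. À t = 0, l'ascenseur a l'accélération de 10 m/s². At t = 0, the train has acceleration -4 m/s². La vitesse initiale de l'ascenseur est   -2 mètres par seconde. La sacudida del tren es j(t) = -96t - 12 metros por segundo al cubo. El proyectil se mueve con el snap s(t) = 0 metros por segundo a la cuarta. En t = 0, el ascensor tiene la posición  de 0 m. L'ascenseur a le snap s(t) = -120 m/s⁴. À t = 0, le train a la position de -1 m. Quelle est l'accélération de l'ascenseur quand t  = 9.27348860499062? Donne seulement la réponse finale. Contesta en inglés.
The acceleration at t = 9.27348860499062 is a = -5428.06011256317.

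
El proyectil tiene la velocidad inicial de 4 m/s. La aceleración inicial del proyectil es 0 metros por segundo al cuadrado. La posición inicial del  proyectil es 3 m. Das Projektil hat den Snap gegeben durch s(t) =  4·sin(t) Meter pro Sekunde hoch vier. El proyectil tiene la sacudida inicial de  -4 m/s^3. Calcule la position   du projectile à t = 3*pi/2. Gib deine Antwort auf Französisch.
Nous devons trouver l'intégrale de notre équation du snap s(t) = 4·sin(t) 4 fois. En intégrant le snap et en utilisant la condition initiale j(0) = -4, nous obtenons j(t) = -4·cos(t). En prenant ∫j(t)dt et en appliquant a(0) = 0, nous trouvons a(t) = -4·sin(t). En prenant ∫a(t)dt et en appliquant v(0) = 4, nous trouvons v(t) = 4·cos(t). L'intégrale de la vitesse, avec x(0) = 3, donne la position: x(t) = 4·sin(t) + 3. Nous avons la position x(t) = 4·sin(t) + 3. En substituant t = 3*pi/2: x(3*pi/2) = -1.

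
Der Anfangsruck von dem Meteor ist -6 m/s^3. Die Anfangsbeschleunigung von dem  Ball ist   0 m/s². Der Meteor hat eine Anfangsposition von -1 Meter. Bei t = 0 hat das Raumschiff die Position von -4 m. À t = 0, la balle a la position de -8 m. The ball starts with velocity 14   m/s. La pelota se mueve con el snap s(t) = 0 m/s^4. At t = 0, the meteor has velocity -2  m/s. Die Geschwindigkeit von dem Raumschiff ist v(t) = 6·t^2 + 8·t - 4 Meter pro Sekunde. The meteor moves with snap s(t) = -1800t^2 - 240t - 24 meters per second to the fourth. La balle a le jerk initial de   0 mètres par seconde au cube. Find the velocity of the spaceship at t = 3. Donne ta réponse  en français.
De l'équation de la vitesse v(t) = 6·t^2 + 8·t - 4, nous substituons t = 3 pour obtenir v = 74.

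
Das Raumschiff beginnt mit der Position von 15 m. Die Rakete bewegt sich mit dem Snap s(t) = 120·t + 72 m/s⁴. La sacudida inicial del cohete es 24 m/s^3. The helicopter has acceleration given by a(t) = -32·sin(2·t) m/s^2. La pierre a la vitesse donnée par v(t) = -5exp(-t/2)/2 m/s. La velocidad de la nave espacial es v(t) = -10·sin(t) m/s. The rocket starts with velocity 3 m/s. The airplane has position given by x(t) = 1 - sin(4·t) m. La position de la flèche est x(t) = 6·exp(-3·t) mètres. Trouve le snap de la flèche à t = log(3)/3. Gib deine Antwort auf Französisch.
Nous devons dériver notre équation de la position x(t) = 6·exp(-3·t) 4 fois. La dérivée de la position donne la vitesse: v(t) = -18·exp(-3·t). En prenant d/dt de v(t), nous trouvons a(t) = 54·exp(-3·t). En prenant d/dt de a(t), nous trouvons j(t) = -162·exp(-3·t). En dérivant le jerk, nous obtenons le snap: s(t) = 486·exp(-3·t). Nous avons le snap s(t) = 486·exp(-3·t). En substituant t = log(3)/3: s(log(3)/3) = 162.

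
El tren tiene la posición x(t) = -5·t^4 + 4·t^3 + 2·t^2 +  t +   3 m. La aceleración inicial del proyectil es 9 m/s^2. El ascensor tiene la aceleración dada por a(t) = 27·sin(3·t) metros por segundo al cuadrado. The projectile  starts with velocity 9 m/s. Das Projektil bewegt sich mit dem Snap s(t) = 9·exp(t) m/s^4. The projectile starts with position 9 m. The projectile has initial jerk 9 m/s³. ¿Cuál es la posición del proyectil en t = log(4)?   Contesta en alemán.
Um dies zu lösen, müssen wir 4 Stammfunktionen unserer Gleichung für den Snap s(t) = 9·exp(t) finden. Mit ∫s(t)dt und Anwendung von j(0) = 9, finden wir j(t) = 9·exp(t). Das Integral von dem Ruck, mit a(0) = 9, ergibt die Beschleunigung: a(t) = 9·exp(t). Mit ∫a(t)dt und Anwendung von v(0) = 9, finden wir v(t) = 9·exp(t). Durch Integration von der Geschwindigkeit und Verwendung der Anfangsbedingung x(0) = 9, erhalten wir x(t) = 9·exp(t). Wir haben die Position x(t) = 9·exp(t). Durch Einsetzen von t = log(4): x(log(4)) = 36.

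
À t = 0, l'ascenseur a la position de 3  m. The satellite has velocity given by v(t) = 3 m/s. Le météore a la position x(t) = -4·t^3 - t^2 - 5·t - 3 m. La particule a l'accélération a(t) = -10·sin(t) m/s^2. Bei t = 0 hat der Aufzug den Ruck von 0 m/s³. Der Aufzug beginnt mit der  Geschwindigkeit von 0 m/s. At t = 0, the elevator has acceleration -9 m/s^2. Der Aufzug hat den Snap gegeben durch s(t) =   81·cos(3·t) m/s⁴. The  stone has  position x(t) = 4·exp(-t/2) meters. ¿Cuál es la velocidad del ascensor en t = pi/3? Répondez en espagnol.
Debemos encontrar la antiderivada de nuestra ecuación del snap s(t) = 81·cos(3·t) 3 veces. Tomando ∫s(t)dt y aplicando j(0) = 0, encontramos j(t) = 27·sin(3·t). Integrando la sacudida y usando la condición inicial a(0) = -9, obtenemos a(t) = -9·cos(3·t). La antiderivada de la aceleración es la velocidad. Usando v(0) = 0, obtenemos v(t) = -3·sin(3·t). Usando v(t) = -3·sin(3·t) y sustituyendo t = pi/3, encontramos v = 0.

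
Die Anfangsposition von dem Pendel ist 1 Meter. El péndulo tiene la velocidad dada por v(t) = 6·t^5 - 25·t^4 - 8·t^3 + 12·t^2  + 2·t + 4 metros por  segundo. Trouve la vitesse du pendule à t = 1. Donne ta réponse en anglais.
From the given velocity equation v(t) = 6·t^5 - 25·t^4 - 8·t^3 + 12·t^2 + 2·t + 4, we substitute t = 1 to get v = -9.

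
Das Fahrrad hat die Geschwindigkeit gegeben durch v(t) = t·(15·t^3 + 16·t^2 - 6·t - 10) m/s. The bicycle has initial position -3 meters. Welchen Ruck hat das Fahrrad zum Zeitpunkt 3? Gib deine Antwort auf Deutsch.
Wir müssen unsere Gleichung für die Geschwindigkeit v(t) = t·(15·t^3 + 16·t^2 - 6·t - 10) 2-mal ableiten. Durch Ableiten von der Geschwindigkeit erhalten wir die Beschleunigung: a(t) = 15·t^3 + 16·t^2 + t·(45·t^2 + 32·t - 6) - 6·t - 10. Die Ableitung von der Beschleunigung ergibt den Ruck: j(t) = 90·t^2 + t·(90·t + 32) + 64·t - 12. Mit j(t) = 90·t^2 + t·(90·t + 32) + 64·t - 12 und Einsetzen von t = 3, finden wir j = 1896.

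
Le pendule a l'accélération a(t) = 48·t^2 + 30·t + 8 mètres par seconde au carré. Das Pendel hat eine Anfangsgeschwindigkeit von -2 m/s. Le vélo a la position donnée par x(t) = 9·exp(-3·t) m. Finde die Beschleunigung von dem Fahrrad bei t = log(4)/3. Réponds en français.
Pour résoudre ceci, nous devons prendre 2 dérivées de notre équation de la position x(t) = 9·exp(-3·t). La dérivée de la position donne la vitesse: v(t) = -27·exp(-3·t). En prenant d/dt de v(t), nous trouvons a(t) = 81·exp(-3·t). Nous avons l'accélération a(t) = 81·exp(-3·t). En substituant t = log(4)/3: a(log(4)/3) = 81/4.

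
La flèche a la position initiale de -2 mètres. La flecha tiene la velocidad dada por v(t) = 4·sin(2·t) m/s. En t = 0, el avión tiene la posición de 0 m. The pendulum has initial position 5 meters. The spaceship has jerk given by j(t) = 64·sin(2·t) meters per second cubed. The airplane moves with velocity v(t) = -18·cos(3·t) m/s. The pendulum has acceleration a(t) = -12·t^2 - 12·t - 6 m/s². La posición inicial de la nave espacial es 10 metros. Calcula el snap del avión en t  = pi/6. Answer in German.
Ausgehend von der Geschwindigkeit v(t) = -18·cos(3·t), nehmen wir 3 Ableitungen. Durch Ableiten von der Geschwindigkeit erhalten wir die Beschleunigung: a(t) = 54·sin(3·t). Die Ableitung von der Beschleunigung ergibt den Ruck: j(t) = 162·cos(3·t). Durch Ableiten von dem Ruck erhalten wir den Snap: s(t) = -486·sin(3·t). Mit s(t) = -486·sin(3·t) und Einsetzen von t = pi/6, finden wir s = -486.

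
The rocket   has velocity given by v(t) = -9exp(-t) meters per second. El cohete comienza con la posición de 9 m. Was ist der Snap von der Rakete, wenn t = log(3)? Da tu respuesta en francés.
Nous devons dériver notre équation de la vitesse v(t) = -9·exp(-t) 3 fois. En dérivant la vitesse, nous obtenons l'accélération: a(t) = 9·exp(-t). En dérivant l'accélération, nous obtenons le jerk: j(t) = -9·exp(-t). La dérivée du jerk donne le snap: s(t) = 9·exp(-t). En utilisant s(t) = 9·exp(-t) et en substituant t = log(3), nous trouvons s = 3.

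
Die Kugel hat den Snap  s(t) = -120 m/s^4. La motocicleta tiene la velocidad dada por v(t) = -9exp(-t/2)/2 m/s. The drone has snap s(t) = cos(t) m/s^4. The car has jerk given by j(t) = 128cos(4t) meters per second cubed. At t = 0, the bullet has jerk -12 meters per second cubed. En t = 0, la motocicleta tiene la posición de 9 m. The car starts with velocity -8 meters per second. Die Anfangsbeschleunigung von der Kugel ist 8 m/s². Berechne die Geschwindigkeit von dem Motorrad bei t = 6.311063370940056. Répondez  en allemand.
Wir haben die Geschwindigkeit v(t) = -9·exp(-t/2)/2. Durch Einsetzen von t = 6.311063370940056: v(6.311063370940056) = -0.191770815600112.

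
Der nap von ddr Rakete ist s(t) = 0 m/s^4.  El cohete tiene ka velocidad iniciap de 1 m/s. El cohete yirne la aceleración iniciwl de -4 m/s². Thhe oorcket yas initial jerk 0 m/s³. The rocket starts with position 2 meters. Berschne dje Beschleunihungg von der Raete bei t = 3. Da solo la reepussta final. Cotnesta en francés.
À t = 3, a = -4.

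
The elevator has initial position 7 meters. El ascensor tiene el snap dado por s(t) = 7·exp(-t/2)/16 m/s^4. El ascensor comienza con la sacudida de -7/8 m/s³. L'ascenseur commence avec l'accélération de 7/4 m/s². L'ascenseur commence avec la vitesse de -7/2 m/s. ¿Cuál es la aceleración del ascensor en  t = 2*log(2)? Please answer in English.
To solve this, we need to take 2 integrals of our snap equation s(t) = 7·exp(-t/2)/16. Integrating snap and using the initial condition j(0) = -7/8, we get j(t) = -7·exp(-t/2)/8. The antiderivative of jerk is acceleration. Using a(0) = 7/4, we get a(t) = 7·exp(-t/2)/4. Using a(t) = 7·exp(-t/2)/4 and substituting t = 2*log(2), we find a = 7/8.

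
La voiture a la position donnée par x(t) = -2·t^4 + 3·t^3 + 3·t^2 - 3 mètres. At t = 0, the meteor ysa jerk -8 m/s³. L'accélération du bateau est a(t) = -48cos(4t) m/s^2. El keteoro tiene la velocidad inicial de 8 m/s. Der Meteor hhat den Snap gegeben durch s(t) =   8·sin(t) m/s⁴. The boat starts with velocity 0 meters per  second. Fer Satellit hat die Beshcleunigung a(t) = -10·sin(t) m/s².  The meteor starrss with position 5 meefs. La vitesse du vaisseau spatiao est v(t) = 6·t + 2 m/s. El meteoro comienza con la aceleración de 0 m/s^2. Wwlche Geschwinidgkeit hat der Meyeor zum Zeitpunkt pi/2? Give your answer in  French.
Nous devons trouver la primitive de notre équation du snap s(t) = 8·sin(t) 3 fois. La primitive du snap est le jerk. En utilisant j(0) = -8, nous obtenons j(t) = -8·cos(t). En intégrant le jerk et en utilisant la condition initiale a(0) = 0, nous obtenons a(t) = -8·sin(t). En prenant ∫a(t)dt et en appliquant v(0) = 8, nous trouvons v(t) = 8·cos(t). Nous avons la vitesse v(t) = 8·cos(t). En substituant t = pi/2: v(pi/2) = 0.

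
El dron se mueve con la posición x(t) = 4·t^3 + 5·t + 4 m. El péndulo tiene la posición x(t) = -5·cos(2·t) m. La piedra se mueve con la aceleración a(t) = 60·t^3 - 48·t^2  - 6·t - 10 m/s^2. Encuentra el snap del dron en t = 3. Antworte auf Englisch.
Starting from position x(t) = 4·t^3 + 5·t + 4, we take 4 derivatives. Differentiating position, we get velocity: v(t) = 12·t^2 + 5. Differentiating velocity, we get acceleration: a(t) = 24·t. Differentiating acceleration, we get jerk: j(t) = 24. The derivative of jerk gives snap: s(t) = 0. Using s(t) = 0 and substituting t = 3, we find s = 0.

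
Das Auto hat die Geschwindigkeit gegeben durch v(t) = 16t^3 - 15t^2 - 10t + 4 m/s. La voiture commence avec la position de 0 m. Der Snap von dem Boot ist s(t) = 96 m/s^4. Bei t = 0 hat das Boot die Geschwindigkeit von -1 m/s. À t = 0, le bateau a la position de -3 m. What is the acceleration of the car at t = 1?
We must differentiate our velocity equation v(t) = 16·t^3 - 15·t^2 - 10·t + 4 1 time. Taking d/dt of v(t), we find a(t) = 48·t^2 - 30·t - 10. Using a(t) = 48·t^2 - 30·t - 10 and substituting t = 1, we find a = 8.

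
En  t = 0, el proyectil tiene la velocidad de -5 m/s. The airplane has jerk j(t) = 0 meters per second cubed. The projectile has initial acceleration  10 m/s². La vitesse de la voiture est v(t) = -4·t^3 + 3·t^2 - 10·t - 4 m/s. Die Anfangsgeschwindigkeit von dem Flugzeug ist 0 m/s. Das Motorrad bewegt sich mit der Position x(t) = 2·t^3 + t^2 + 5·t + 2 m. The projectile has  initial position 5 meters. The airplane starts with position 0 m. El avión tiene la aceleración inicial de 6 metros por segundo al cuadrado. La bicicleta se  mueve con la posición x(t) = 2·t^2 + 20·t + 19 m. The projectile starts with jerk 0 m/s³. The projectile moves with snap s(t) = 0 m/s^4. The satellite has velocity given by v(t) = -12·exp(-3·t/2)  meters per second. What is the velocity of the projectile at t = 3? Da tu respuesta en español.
Partiendo del snap s(t) = 0, tomamos 3 antiderivadas. Integrando el snap y usando la condición inicial j(0) = 0, obtenemos j(t) = 0. La integral de la sacudida, con a(0) = 10, da la aceleración: a(t) = 10. La integral de la aceleración es la velocidad. Usando v(0) = -5, obtenemos v(t) = 10·t - 5. De la ecuación de la velocidad v(t) = 10·t - 5, sustituimos t = 3 para obtener v = 25.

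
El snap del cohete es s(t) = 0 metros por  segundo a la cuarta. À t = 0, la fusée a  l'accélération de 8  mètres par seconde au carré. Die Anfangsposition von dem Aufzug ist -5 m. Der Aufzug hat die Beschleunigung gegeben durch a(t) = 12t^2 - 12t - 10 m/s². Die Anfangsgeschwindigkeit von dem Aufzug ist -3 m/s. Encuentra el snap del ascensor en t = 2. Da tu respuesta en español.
Debemos derivar nuestra ecuación de la aceleración a(t) = 12·t^2 - 12·t - 10 2 veces. Derivando la aceleración, obtenemos la sacudida: j(t) = 24·t - 12. Derivando la sacudida, obtenemos el snap: s(t) = 24. Usando s(t) = 24 y sustituyendo t = 2, encontramos s = 24.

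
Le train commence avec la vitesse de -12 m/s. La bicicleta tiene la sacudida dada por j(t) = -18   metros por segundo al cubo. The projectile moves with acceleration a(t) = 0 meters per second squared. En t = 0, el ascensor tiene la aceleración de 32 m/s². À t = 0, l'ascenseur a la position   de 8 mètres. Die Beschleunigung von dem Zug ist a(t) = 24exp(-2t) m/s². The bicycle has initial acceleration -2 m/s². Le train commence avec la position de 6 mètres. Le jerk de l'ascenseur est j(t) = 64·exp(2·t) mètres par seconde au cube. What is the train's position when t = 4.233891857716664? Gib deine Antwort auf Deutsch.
Wir müssen das Integral unserer Gleichung für die Beschleunigung a(t) = 24·exp(-2·t) 2-mal finden. Die Stammfunktion von der Beschleunigung ist die Geschwindigkeit. Mit v(0) = -12 erhalten wir v(t) = -12·exp(-2·t). Die Stammfunktion von der Geschwindigkeit, mit x(0) = 6, ergibt die Position: x(t) = 6·exp(-2·t). Mit x(t) = 6·exp(-2·t) und Einsetzen von t = 4.233891857716664, finden wir x = 0.00126078057456956.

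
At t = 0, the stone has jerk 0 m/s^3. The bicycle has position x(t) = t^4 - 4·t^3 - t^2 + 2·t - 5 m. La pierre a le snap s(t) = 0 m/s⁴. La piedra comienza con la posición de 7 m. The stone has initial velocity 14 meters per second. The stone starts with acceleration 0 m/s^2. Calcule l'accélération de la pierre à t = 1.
En partant du snap s(t) = 0, nous prenons 2 intégrales. L'intégrale du snap est le jerk. En utilisant j(0) = 0, nous obtenons j(t) = 0. La primitive du jerk, avec a(0) = 0, donne l'accélération: a(t) = 0. De l'équation de l'accélération a(t) = 0, nous substituons t = 1 pour obtenir a = 0.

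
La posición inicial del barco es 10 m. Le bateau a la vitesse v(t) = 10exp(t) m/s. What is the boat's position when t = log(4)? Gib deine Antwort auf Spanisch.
Debemos encontrar la integral de nuestra ecuación de la velocidad v(t) = 10·exp(t) 1 vez. Integrando la velocidad y usando la condición inicial x(0) = 10, obtenemos x(t) = 10·exp(t). Tenemos la posición x(t) = 10·exp(t). Sustituyendo t = log(4): x(log(4)) = 40.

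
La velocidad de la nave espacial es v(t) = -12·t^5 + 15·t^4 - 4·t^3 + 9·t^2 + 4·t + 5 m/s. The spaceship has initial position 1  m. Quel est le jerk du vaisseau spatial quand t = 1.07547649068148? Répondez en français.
En partant de la vitesse v(t) = -12·t^5 + 15·t^4 - 4·t^3 + 9·t^2 + 4·t + 5, nous prenons 2 dérivées. La dérivée de la vitesse donne l'accélération: a(t) = -60·t^4 + 60·t^3 - 12·t^2 + 18·t + 4. En dérivant l'accélération, nous obtenons le jerk: j(t) = -240·t^3 + 180·t^2 - 24·t + 18. Nous avons le jerk j(t) = -240·t^3 + 180·t^2 - 24·t + 18. En substituant t = 1.07547649068148: j(1.07547649068148) = -98.1623828438739.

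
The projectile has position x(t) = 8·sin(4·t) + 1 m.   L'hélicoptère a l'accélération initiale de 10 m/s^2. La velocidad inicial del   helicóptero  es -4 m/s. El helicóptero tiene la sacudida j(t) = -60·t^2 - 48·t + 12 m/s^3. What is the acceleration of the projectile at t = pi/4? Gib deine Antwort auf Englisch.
We must differentiate our position equation x(t) = 8·sin(4·t) + 1 2 times. Taking d/dt of x(t), we find v(t) = 32·cos(4·t). Differentiating velocity, we get acceleration: a(t) = -128·sin(4·t). From the given acceleration equation a(t) = -128·sin(4·t), we substitute t = pi/4 to get a = 0.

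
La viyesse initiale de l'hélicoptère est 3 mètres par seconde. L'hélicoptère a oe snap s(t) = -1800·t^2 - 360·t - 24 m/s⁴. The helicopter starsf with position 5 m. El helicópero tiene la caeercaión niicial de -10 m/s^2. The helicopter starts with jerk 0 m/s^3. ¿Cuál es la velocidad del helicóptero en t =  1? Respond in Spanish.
Partiendo del snap s(t) = -1800·t^2 - 360·t - 24, tomamos 3 integrales. La integral del snap, con j(0) = 0, da la sacudida: j(t) = 12·t·(-50·t^2 - 15·t - 2). Tomando ∫j(t)dt y aplicando a(0) = -10, encontramos a(t) = -150·t^4 - 60·t^3 - 12·t^2 - 10. La antiderivada de la aceleración, con v(0) = 3, da la velocidad: v(t) = -30·t^5 - 15·t^4 - 4·t^3 - 10·t + 3. Usando v(t) = -30·t^5 - 15·t^4 - 4·t^3 - 10·t + 3 y sustituyendo t = 1, encontramos v = -56.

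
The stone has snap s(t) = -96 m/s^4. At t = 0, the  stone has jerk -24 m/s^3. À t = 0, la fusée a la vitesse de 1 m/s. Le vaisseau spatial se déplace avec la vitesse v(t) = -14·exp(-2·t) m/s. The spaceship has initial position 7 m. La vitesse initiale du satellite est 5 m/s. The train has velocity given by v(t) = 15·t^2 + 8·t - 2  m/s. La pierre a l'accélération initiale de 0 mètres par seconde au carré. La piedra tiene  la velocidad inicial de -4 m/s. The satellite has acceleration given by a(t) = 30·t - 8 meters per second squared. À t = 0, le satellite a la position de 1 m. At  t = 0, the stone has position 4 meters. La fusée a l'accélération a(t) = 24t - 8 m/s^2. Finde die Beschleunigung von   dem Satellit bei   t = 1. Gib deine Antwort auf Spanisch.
De la ecuación de la aceleración a(t) = 30·t - 8, sustituimos t = 1 para obtener a = 22.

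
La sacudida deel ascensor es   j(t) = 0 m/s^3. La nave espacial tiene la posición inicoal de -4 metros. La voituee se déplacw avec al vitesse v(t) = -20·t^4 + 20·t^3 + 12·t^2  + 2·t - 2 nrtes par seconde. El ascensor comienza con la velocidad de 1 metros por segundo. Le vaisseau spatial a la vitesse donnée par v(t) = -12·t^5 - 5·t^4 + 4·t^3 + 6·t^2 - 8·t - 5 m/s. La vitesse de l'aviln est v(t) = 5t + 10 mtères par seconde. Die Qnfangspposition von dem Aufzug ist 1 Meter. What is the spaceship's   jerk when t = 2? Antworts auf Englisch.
To solve this, we need to take 2 derivatives of our velocity equation v(t) = -12·t^5 - 5·t^4 + 4·t^3 + 6·t^2 - 8·t - 5. Differentiating velocity, we get acceleration: a(t) = -60·t^4 - 20·t^3 + 12·t^2 + 12·t - 8. Taking d/dt of a(t), we find j(t) = -240·t^3 - 60·t^2 + 24·t + 12. Using j(t) = -240·t^3 - 60·t^2 + 24·t + 12 and substituting t = 2, we find j = -2100.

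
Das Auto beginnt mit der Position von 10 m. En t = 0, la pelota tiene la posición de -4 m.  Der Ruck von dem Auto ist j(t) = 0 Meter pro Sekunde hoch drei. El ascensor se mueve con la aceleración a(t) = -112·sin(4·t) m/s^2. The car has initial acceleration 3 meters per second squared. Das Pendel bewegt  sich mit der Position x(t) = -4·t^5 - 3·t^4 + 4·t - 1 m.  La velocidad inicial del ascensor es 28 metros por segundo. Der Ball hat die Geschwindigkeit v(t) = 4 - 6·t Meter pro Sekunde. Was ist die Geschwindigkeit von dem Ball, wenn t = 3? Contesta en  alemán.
Mit v(t) = 4 - 6·t und Einsetzen von t = 3, finden wir v = -14.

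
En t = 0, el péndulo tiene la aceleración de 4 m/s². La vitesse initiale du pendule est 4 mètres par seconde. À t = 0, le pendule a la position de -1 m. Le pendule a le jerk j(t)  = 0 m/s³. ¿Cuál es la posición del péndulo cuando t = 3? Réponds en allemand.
Um dies zu lösen, müssen wir 3 Stammfunktionen unserer Gleichung für den Ruck j(t) = 0 finden. Die Stammfunktion von dem Ruck, mit a(0) = 4, ergibt die Beschleunigung: a(t) = 4. Die Stammfunktion von der Beschleunigung, mit v(0) = 4, ergibt die Geschwindigkeit: v(t) = 4·t + 4. Die Stammfunktion von der Geschwindigkeit ist die Position. Mit x(0) = -1 erhalten wir x(t) = 2·t^2 + 4·t - 1. Wir haben die Position x(t) = 2·t^2 + 4·t - 1. Durch Einsetzen von t = 3: x(3) = 29.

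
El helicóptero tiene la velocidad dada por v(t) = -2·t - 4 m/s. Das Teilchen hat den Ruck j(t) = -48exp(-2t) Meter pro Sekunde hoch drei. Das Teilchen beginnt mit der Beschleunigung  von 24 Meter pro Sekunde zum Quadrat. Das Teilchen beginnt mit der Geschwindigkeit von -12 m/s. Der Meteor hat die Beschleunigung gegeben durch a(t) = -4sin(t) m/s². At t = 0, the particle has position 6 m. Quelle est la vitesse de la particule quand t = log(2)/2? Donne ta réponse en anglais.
To solve this, we need to take 2 antiderivatives of our jerk equation j(t) = -48·exp(-2·t). The antiderivative of jerk is acceleration. Using a(0) = 24, we get a(t) = 24·exp(-2·t). The antiderivative of acceleration is velocity. Using v(0) = -12, we get v(t) = -12·exp(-2·t). Using v(t) = -12·exp(-2·t) and substituting t = log(2)/2, we find v = -6.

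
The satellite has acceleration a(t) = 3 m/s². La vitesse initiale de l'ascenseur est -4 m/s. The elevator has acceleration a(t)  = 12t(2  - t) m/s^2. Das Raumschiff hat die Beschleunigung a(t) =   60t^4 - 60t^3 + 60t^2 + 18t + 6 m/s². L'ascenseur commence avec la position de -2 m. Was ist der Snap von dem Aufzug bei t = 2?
Wir müssen unsere Gleichung für die Beschleunigung a(t) = 12·t·(2 - t) 2-mal ableiten. Mit d/dt von a(t) finden wir j(t) = 24 - 24·t. Mit d/dt von j(t) finden wir s(t) = -24. Aus der Gleichung für den Snap s(t) = -24, setzen wir t = 2 ein und erhalten s = -24.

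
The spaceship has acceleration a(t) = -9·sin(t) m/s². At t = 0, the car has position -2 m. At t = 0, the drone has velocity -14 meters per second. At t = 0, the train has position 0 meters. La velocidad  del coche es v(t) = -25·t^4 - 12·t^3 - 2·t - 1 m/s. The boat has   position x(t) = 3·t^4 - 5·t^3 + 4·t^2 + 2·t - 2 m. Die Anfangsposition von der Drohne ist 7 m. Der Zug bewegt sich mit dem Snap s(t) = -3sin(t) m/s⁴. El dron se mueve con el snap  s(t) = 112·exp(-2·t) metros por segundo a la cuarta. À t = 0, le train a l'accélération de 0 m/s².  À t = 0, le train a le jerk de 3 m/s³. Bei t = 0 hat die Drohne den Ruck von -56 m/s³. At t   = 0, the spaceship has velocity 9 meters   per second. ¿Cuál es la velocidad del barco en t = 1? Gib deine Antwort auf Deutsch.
Wir müssen unsere Gleichung für die Position x(t) = 3·t^4 - 5·t^3 + 4·t^2 + 2·t - 2 1-mal ableiten. Durch Ableiten von der Position erhalten wir die Geschwindigkeit: v(t) = 12·t^3 - 15·t^2 + 8·t + 2. Aus der Gleichung für die Geschwindigkeit v(t) = 12·t^3 - 15·t^2 + 8·t + 2, setzen wir t = 1 ein und erhalten v = 7.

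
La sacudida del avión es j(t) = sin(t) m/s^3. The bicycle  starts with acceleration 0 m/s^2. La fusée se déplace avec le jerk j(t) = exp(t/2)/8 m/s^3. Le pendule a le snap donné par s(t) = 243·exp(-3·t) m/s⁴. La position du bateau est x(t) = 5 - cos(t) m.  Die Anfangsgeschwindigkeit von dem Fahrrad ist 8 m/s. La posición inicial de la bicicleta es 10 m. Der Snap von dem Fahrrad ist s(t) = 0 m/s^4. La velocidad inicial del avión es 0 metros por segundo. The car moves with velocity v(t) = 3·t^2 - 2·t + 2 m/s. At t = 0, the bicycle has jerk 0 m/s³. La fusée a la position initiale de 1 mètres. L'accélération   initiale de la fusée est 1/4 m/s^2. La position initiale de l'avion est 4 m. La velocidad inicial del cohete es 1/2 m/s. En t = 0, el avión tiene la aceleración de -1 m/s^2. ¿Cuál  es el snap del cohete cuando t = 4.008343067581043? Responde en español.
Partiendo de la sacudida j(t) = exp(t/2)/8, tomamos 1 derivada. Derivando la sacudida, obtenemos el snap: s(t) = exp(t/2)/16. De la ecuación del snap s(t) = exp(t/2)/16, sustituimos t = 4.008343067581043 para obtener s = 0.463746511041583.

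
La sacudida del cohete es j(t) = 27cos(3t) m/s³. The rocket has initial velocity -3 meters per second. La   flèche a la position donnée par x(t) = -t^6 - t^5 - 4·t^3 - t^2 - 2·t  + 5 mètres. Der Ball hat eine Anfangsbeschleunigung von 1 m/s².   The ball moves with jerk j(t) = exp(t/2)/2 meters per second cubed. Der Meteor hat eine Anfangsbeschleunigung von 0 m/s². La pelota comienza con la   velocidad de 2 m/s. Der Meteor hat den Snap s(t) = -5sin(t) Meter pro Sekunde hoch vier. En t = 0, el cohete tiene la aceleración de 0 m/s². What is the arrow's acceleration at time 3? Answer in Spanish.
Debemos derivar nuestra ecuación de la posición x(t) = -t^6 - t^5 - 4·t^3 - t^2 - 2·t + 5 2 veces. Derivando la posición, obtenemos la velocidad: v(t) = -6·t^5 - 5·t^4 - 12·t^2 - 2·t - 2. La derivada de la velocidad da la aceleración: a(t) = -30·t^4 - 20·t^3 - 24·t - 2. Usando a(t) = -30·t^4 - 20·t^3 - 24·t - 2 y sustituyendo t = 3, encontramos a = -3044.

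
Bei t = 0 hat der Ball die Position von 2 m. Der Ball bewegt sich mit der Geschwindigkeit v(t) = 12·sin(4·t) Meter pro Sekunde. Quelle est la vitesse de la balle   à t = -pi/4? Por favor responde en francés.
De l'équation de la vitesse v(t) = 12·sin(4·t), nous substituons t = -pi/4 pour obtenir v = 0.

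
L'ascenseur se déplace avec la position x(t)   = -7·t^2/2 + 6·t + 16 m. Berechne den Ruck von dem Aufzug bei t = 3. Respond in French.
En partant de la position x(t) = -7·t^2/2 + 6·t + 16, nous prenons 3 dérivées. En dérivant la position, nous obtenons la vitesse: v(t) = 6 - 7·t. En prenant d/dt de v(t), nous trouvons a(t) = -7. La dérivée de l'accélération donne le jerk: j(t) = 0. Nous avons le jerk j(t) = 0. En substituant t = 3: j(3) = 0.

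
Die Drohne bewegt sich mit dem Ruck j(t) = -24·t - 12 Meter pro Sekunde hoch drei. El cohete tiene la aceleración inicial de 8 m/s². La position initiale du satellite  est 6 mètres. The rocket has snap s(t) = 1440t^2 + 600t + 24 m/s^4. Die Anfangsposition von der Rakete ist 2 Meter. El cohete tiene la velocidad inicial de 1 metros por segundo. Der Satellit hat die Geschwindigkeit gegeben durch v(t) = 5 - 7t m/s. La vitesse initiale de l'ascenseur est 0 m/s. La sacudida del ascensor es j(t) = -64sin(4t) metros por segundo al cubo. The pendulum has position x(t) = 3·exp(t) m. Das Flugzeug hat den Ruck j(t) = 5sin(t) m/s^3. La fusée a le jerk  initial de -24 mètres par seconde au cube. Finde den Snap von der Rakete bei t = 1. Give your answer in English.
We have snap s(t) = 1440·t^2 + 600·t + 24. Substituting t = 1: s(1) = 2064.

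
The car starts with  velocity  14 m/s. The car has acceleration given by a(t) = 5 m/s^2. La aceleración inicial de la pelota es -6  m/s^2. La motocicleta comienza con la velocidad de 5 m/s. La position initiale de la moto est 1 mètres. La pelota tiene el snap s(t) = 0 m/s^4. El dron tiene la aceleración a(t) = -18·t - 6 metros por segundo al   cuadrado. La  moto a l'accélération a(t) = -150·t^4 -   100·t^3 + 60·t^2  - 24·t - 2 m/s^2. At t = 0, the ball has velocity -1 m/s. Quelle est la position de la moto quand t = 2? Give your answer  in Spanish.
Debemos encontrar la antiderivada de nuestra ecuación de la aceleración a(t) = -150·t^4 - 100·t^3 + 60·t^2 - 24·t - 2 2 veces. Integrando la aceleración y usando la condición inicial v(0) = 5, obtenemos v(t) = -30·t^5 - 25·t^4 + 20·t^3 - 12·t^2 - 2·t + 5. Integrando la velocidad y usando la condición inicial x(0) = 1, obtenemos x(t) = -5·t^6 - 5·t^5 + 5·t^4 - 4·t^3 - t^2 + 5·t + 1. Tenemos la posición x(t) = -5·t^6 - 5·t^5 + 5·t^4 - 4·t^3 - t^2 + 5·t + 1. Sustituyendo t = 2: x(2) = -425.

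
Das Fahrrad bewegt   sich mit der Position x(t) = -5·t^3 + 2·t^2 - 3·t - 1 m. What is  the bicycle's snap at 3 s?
We must differentiate our position equation x(t) = -5·t^3 + 2·t^2 - 3·t - 1 4 times. Taking d/dt of x(t), we find v(t) = -15·t^2 + 4·t - 3. Differentiating velocity, we get acceleration: a(t) = 4 - 30·t. The derivative of acceleration gives jerk: j(t) = -30. The derivative of jerk gives snap: s(t) = 0. Using s(t) = 0 and substituting t = 3, we find s = 0.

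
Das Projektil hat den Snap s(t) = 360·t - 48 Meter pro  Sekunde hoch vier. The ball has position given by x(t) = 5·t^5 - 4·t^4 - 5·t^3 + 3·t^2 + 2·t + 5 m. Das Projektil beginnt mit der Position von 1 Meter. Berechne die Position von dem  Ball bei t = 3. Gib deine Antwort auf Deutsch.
Aus der Gleichung für die Position x(t) = 5·t^5 - 4·t^4 - 5·t^3 + 3·t^2 + 2·t + 5, setzen wir t = 3 ein und erhalten x = 794.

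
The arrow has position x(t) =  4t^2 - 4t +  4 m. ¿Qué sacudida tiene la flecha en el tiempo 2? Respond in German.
Um dies zu lösen, müssen wir 3 Ableitungen unserer Gleichung für die Position x(t) = 4·t^2 - 4·t + 4 nehmen. Mit d/dt von x(t) finden wir v(t) = 8·t - 4. Durch Ableiten von der Geschwindigkeit erhalten wir die Beschleunigung: a(t) = 8. Mit d/dt von a(t) finden wir j(t) = 0. Aus der Gleichung für den Ruck j(t) = 0, setzen wir t = 2 ein und erhalten j = 0.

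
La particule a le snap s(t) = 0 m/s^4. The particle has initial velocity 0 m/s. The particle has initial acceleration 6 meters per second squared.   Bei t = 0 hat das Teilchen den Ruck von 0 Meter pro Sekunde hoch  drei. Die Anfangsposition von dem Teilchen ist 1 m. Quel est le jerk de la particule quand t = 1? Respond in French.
En partant du snap s(t) = 0, nous prenons 1 intégrale. L'intégrale du snap est le jerk. En utilisant j(0) = 0, nous obtenons j(t) = 0. Nous avons le jerk j(t) = 0. En substituant t = 1: j(1) = 0.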